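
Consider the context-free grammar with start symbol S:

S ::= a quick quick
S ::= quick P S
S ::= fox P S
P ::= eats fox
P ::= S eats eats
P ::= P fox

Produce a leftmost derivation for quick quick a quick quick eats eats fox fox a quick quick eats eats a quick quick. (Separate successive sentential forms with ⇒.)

S ⇒ quick P S ⇒ quick S eats eats S ⇒ quick quick P S eats eats S ⇒ quick quick P fox S eats eats S ⇒ quick quick P fox fox S eats eats S ⇒ quick quick S eats eats fox fox S eats eats S ⇒ quick quick a quick quick eats eats fox fox S eats eats S ⇒ quick quick a quick quick eats eats fox fox a quick quick eats eats S ⇒ quick quick a quick quick eats eats fox fox a quick quick eats eats a quick quick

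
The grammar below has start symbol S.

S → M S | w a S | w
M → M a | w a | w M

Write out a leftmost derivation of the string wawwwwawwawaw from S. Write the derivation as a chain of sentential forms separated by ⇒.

S ⇒ MS   [S → M S]
MS ⇒ waS   [M → w a]
waS ⇒ waMS   [S → M S]
waMS ⇒ wawMS   [M → w M]
wawMS ⇒ wawwMS   [M → w M]
wawwMS ⇒ wawwwMS   [M → w M]
wawwwMS ⇒ wawwwwaS   [M → w a]
wawwwwaS ⇒ wawwwwaMS   [S → M S]
wawwwwaMS ⇒ wawwwwawMS   [M → w M]
wawwwwawMS ⇒ wawwwwawwaS   [M → w a]
wawwwwawwaS ⇒ wawwwwawwawaS   [S → w a S]
wawwwwawwawaS ⇒ wawwwwawwawaw   [S → w]

S⇒MS⇒waS⇒waMS⇒wawMS⇒wawwMS⇒wawwwMS⇒wawwwwaS⇒wawwwwaMS⇒wawwwwawMS⇒wawwwwawwaS⇒wawwwwawwawaS⇒wawwwwawwawaw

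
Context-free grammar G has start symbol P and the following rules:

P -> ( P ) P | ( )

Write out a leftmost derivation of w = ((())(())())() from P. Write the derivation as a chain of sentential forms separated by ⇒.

P ⇒ (P)P ⇒ ((P)P)P ⇒ ((())P)P ⇒ ((())(P)P)P ⇒ ((())(())P)P ⇒ ((())(())())P ⇒ ((())(())())()

P ⇒ (P)P   [P -> ( P ) P]
(P)P ⇒ ((P)P)P   [P -> ( P ) P]
((P)P)P ⇒ ((())P)P   [P -> ( )]
((())P)P ⇒ ((())(P)P)P   [P -> ( P ) P]
((())(P)P)P ⇒ ((())(())P)P   [P -> ( )]
((())(())P)P ⇒ ((())(())())P   [P -> ( )]
((())(())())P ⇒ ((())(())())()   [P -> ( )]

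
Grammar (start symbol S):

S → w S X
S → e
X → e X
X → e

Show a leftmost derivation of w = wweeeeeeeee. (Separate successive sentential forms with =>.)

S => wSX   [S → w S X]
wSX => wwSXX   [S → w S X]
wwSXX => wweXX   [S → e]
wweXX => wweeXX   [X → e X]
wweeXX => wweeeXX   [X → e X]
wweeeXX => wweeeeXX   [X → e X]
wweeeeXX => wweeeeeXX   [X → e X]
wweeeeeXX => wweeeeeeXX   [X → e X]
wweeeeeeXX => wweeeeeeeX   [X → e]
wweeeeeeeX => wweeeeeeeeX   [X → e X]
wweeeeeeeeX => wweeeeeeeee   [X → e]

S => wSX => wwSXX => wweXX => wweeXX => wweeeXX => wweeeeXX => wweeeeeXX => wweeeeeeXX => wweeeeeeeX => wweeeeeeeeX => wweeeeeeeee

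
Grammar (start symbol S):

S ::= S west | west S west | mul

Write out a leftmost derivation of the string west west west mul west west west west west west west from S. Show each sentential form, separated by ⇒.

S ⇒ S west   [S ::= S west]
S west ⇒ S west west   [S ::= S west]
S west west ⇒ west S west west west   [S ::= west S west]
west S west west west ⇒ west S west west west west   [S ::= S west]
west S west west west west ⇒ west west S west west west west west   [S ::= west S west]
west west S west west west west west ⇒ west west S west west west west west west   [S ::= S west]
west west S west west west west west west ⇒ west west west S west west west west west west west   [S ::= west S west]
west west west S west west west west west west west ⇒ west west west mul west west west west west west west   [S ::= mul]

S ⇒ S west ⇒ S west west ⇒ west S west west west ⇒ west S west west west west ⇒ west west S west west west west west ⇒ west west S west west west west west west ⇒ west west west S west west west west west west west ⇒ west west west mul west west west west west west west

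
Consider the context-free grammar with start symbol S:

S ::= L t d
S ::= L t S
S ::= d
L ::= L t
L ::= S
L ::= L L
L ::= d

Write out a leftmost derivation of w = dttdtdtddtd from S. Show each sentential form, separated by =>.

S => LtS => LLtS => SLtS => LtdLtS => StdLtS => LtStdLtS => LLtStdLtS => LtLtStdLtS => LttLtStdLtS => dttLtStdLtS => dttdtStdLtS => dttdtdtdLtS => dttdtdtddtS => dttdtdtddtd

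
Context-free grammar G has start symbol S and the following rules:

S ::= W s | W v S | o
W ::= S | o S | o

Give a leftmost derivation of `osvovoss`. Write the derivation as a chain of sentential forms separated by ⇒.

S⇒WvS⇒SvS⇒WsvS⇒osvS⇒osvWvS⇒osvovS⇒osvovWs⇒osvovSs⇒osvovWss⇒osvovoss

S ⇒ WvS   [S ::= W v S]
WvS ⇒ SvS   [W ::= S]
SvS ⇒ WsvS   [S ::= W s]
WsvS ⇒ osvS   [W ::= o]
osvS ⇒ osvWvS   [S ::= W v S]
osvWvS ⇒ osvovS   [W ::= o]
osvovS ⇒ osvovWs   [S ::= W s]
osvovWs ⇒ osvovSs   [W ::= S]
osvovSs ⇒ osvovWss   [S ::= W s]
osvovWss ⇒ osvovoss   [W ::= o]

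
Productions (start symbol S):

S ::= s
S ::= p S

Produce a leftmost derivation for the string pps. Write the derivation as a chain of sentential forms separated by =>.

S => pS   [S ::= p S]
pS => ppS   [S ::= p S]
ppS => pps   [S ::= s]

S => pS => ppS => pps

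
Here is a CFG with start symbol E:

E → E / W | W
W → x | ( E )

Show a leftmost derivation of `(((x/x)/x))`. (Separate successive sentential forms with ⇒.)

E ⇒ W ⇒ (E) ⇒ (W) ⇒ ((E)) ⇒ ((E/W)) ⇒ ((W/W)) ⇒ (((E)/W)) ⇒ (((E/W)/W)) ⇒ (((W/W)/W)) ⇒ (((x/W)/W)) ⇒ (((x/x)/W)) ⇒ (((x/x)/x))

E ⇒ W   [E → W]
W ⇒ (E)   [W → ( E )]
(E) ⇒ (W)   [E → W]
(W) ⇒ ((E))   [W → ( E )]
((E)) ⇒ ((E/W))   [E → E / W]
((E/W)) ⇒ ((W/W))   [E → W]
((W/W)) ⇒ (((E)/W))   [W → ( E )]
(((E)/W)) ⇒ (((E/W)/W))   [E → E / W]
(((E/W)/W)) ⇒ (((W/W)/W))   [E → W]
(((W/W)/W)) ⇒ (((x/W)/W))   [W → x]
(((x/W)/W)) ⇒ (((x/x)/W))   [W → x]
(((x/x)/W)) ⇒ (((x/x)/x))   [W → x]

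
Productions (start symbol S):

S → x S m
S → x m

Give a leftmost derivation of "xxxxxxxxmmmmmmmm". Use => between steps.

S => xSm   [S → x S m]
xSm => xxSmm   [S → x S m]
xxSmm => xxxSmmm   [S → x S m]
xxxSmmm => xxxxSmmmm   [S → x S m]
xxxxSmmmm => xxxxxSmmmmm   [S → x S m]
xxxxxSmmmmm => xxxxxxSmmmmmm   [S → x S m]
xxxxxxSmmmmmm => xxxxxxxSmmmmmmm   [S → x S m]
xxxxxxxSmmmmmmm => xxxxxxxxmmmmmmmm   [S → x m]

S => xSm => xxSmm => xxxSmmm => xxxxSmmmm => xxxxxSmmmmm => xxxxxxSmmmmmm => xxxxxxxSmmmmmmm => xxxxxxxxmmmmmmmm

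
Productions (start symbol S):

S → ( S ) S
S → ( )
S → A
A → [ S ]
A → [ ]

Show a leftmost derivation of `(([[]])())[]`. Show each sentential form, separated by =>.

S => (S)S => ((S)S)S => ((A)S)S => (([S])S)S => (([A])S)S => (([[]])S)S => (([[]])())S => (([[]])())A => (([[]])())[]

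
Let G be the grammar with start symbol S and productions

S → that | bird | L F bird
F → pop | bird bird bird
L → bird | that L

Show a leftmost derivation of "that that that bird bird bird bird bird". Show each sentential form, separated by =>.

S => L F bird => that L F bird => that that L F bird => that that that L F bird => that that that bird F bird => that that that bird bird bird bird bird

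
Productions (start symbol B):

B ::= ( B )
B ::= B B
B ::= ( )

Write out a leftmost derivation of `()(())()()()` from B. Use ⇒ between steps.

B ⇒ BB ⇒ BBB ⇒ ()BB ⇒ ()BBB ⇒ ()BBBB ⇒ ()(B)BBB ⇒ ()(())BBB ⇒ ()(())()BB ⇒ ()(())()()B ⇒ ()(())()()()

B ⇒ BB   [B ::= B B]
BB ⇒ BBB   [B ::= B B]
BBB ⇒ ()BB   [B ::= ( )]
()BB ⇒ ()BBB   [B ::= B B]
()BBB ⇒ ()BBBB   [B ::= B B]
()BBBB ⇒ ()(B)BBB   [B ::= ( B )]
()(B)BBB ⇒ ()(())BBB   [B ::= ( )]
()(())BBB ⇒ ()(())()BB   [B ::= ( )]
()(())()BB ⇒ ()(())()()B   [B ::= ( )]
()(())()()B ⇒ ()(())()()()   [B ::= ( )]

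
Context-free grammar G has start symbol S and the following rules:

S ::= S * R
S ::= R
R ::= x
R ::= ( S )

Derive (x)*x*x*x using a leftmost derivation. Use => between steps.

S => S*R   [S ::= S * R]
S*R => S*R*R   [S ::= S * R]
S*R*R => S*R*R*R   [S ::= S * R]
S*R*R*R => R*R*R*R   [S ::= R]
R*R*R*R => (S)*R*R*R   [R ::= ( S )]
(S)*R*R*R => (R)*R*R*R   [S ::= R]
(R)*R*R*R => (x)*R*R*R   [R ::= x]
(x)*R*R*R => (x)*x*R*R   [R ::= x]
(x)*x*R*R => (x)*x*x*R   [R ::= x]
(x)*x*x*R => (x)*x*x*x   [R ::= x]

S => S*R => S*R*R => S*R*R*R => R*R*R*R => (S)*R*R*R => (R)*R*R*R => (x)*R*R*R => (x)*x*R*R => (x)*x*x*R => (x)*x*x*x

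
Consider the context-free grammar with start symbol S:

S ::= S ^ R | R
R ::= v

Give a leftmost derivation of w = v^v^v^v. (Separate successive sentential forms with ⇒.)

S ⇒ S^R   [S ::= S ^ R]
S^R ⇒ S^R^R   [S ::= S ^ R]
S^R^R ⇒ S^R^R^R   [S ::= S ^ R]
S^R^R^R ⇒ R^R^R^R   [S ::= R]
R^R^R^R ⇒ v^R^R^R   [R ::= v]
v^R^R^R ⇒ v^v^R^R   [R ::= v]
v^v^R^R ⇒ v^v^v^R   [R ::= v]
v^v^v^R ⇒ v^v^v^v   [R ::= v]

S⇒S^R⇒S^R^R⇒S^R^R^R⇒R^R^R^R⇒v^R^R^R⇒v^v^R^R⇒v^v^v^R⇒v^v^v^v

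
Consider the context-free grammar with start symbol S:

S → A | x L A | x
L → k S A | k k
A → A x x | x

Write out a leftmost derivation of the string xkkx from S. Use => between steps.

S=>xLA=>xkkA=>xkkx

S => xLA   [S → x L A]
xLA => xkkA   [L → k k]
xkkA => xkkx   [A → x]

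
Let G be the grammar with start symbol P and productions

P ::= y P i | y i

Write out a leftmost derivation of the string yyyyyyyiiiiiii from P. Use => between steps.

P => yPi => yyPii => yyyPiii => yyyyPiiii => yyyyyPiiiii => yyyyyyPiiiiii => yyyyyyyiiiiiii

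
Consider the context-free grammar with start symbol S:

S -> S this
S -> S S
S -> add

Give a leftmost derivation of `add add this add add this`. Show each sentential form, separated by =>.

S => S this => S S this => S S S this => S this S S this => S S this S S this => add S this S S this => add add this S S this => add add this add S this => add add this add add this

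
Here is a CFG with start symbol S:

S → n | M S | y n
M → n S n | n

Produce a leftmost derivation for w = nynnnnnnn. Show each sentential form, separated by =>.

S => MS   [S → M S]
MS => nSnS   [M → n S n]
nSnS => nynnS   [S → y n]
nynnS => nynnMS   [S → M S]
nynnMS => nynnnSnS   [M → n S n]
nynnnSnS => nynnnMSnS   [S → M S]
nynnnMSnS => nynnnnSnS   [M → n]
nynnnnSnS => nynnnnnnS   [S → n]
nynnnnnnS => nynnnnnnn   [S → n]

S => MS => nSnS => nynnS => nynnMS => nynnnSnS => nynnnMSnS => nynnnnSnS => nynnnnnnS => nynnnnnnn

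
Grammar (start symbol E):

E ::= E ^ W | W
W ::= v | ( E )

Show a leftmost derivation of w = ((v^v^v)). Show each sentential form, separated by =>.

E=>W=>(E)=>(W)=>((E))=>((E^W))=>((E^W^W))=>((W^W^W))=>((v^W^W))=>((v^v^W))=>((v^v^v))

E => W   [E ::= W]
W => (E)   [W ::= ( E )]
(E) => (W)   [E ::= W]
(W) => ((E))   [W ::= ( E )]
((E)) => ((E^W))   [E ::= E ^ W]
((E^W)) => ((E^W^W))   [E ::= E ^ W]
((E^W^W)) => ((W^W^W))   [E ::= W]
((W^W^W)) => ((v^W^W))   [W ::= v]
((v^W^W)) => ((v^v^W))   [W ::= v]
((v^v^W)) => ((v^v^v))   [W ::= v]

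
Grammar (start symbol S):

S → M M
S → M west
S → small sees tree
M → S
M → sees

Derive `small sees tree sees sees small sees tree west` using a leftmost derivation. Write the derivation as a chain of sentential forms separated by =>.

S => M M => S M => small sees tree M => small sees tree S => small sees tree M west => small sees tree S west => small sees tree M M west => small sees tree sees M west => small sees tree sees S west => small sees tree sees M M west => small sees tree sees sees M west => small sees tree sees sees S west => small sees tree sees sees small sees tree west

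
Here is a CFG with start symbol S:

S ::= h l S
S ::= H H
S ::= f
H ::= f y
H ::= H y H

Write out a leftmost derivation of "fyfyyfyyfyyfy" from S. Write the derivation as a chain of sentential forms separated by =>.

S => HH   [S ::= H H]
HH => fyH   [H ::= f y]
fyH => fyHyH   [H ::= H y H]
fyHyH => fyHyHyH   [H ::= H y H]
fyHyHyH => fyHyHyHyH   [H ::= H y H]
fyHyHyHyH => fyfyyHyHyH   [H ::= f y]
fyfyyHyHyH => fyfyyfyyHyH   [H ::= f y]
fyfyyfyyHyH => fyfyyfyyfyyH   [H ::= f y]
fyfyyfyyfyyH => fyfyyfyyfyyfy   [H ::= f y]

S => HH => fyH => fyHyH => fyHyHyH => fyHyHyHyH => fyfyyHyHyH => fyfyyfyyHyH => fyfyyfyyfyyH => fyfyyfyyfyyfy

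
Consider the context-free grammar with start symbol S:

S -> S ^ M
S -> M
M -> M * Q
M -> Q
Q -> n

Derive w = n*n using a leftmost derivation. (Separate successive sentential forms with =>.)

S => M => M*Q => Q*Q => n*Q => n*n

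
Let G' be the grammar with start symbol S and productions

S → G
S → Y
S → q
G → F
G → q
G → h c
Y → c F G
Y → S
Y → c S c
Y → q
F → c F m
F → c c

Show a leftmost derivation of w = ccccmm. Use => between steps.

S => G   [S → G]
G => F   [G → F]
F => cFm   [F → c F m]
cFm => ccFmm   [F → c F m]
ccFmm => ccccmm   [F → c c]

S => G => F => cFm => ccFmm => ccccmm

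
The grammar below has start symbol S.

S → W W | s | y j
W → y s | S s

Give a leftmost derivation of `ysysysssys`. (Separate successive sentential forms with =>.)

S=>WW=>SsW=>WWsW=>ysWsW=>ysSssW=>ysWWssW=>ysysWssW=>ysysysssW=>ysysysssys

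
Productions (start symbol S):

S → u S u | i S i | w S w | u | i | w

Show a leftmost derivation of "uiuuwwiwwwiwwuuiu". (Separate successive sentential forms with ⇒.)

S ⇒ uSu ⇒ uiSiu ⇒ uiuSuiu ⇒ uiuuSuuiu ⇒ uiuuwSwuuiu ⇒ uiuuwwSwwuuiu ⇒ uiuuwwiSiwwuuiu ⇒ uiuuwwiwSwiwwuuiu ⇒ uiuuwwiwwwiwwuuiu

S ⇒ uSu   [S → u S u]
uSu ⇒ uiSiu   [S → i S i]
uiSiu ⇒ uiuSuiu   [S → u S u]
uiuSuiu ⇒ uiuuSuuiu   [S → u S u]
uiuuSuuiu ⇒ uiuuwSwuuiu   [S → w S w]
uiuuwSwuuiu ⇒ uiuuwwSwwuuiu   [S → w S w]
uiuuwwSwwuuiu ⇒ uiuuwwiSiwwuuiu   [S → i S i]
uiuuwwiSiwwuuiu ⇒ uiuuwwiwSwiwwuuiu   [S → w S w]
uiuuwwiwSwiwwuuiu ⇒ uiuuwwiwwwiwwuuiu   [S → w]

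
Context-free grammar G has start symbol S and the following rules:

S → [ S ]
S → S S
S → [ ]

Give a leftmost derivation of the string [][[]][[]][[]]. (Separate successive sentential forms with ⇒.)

S ⇒ SS ⇒ SSS ⇒ SSSS ⇒ []SSS ⇒ [][S]SS ⇒ [][[]]SS ⇒ [][[]][S]S ⇒ [][[]][[]]S ⇒ [][[]][[]][S] ⇒ [][[]][[]][[]]

S ⇒ SS   [S → S S]
SS ⇒ SSS   [S → S S]
SSS ⇒ SSSS   [S → S S]
SSSS ⇒ []SSS   [S → [ ]]
[]SSS ⇒ [][S]SS   [S → [ S ]]
[][S]SS ⇒ [][[]]SS   [S → [ ]]
[][[]]SS ⇒ [][[]][S]S   [S → [ S ]]
[][[]][S]S ⇒ [][[]][[]]S   [S → [ ]]
[][[]][[]]S ⇒ [][[]][[]][S]   [S → [ S ]]
[][[]][[]][S] ⇒ [][[]][[]][[]]   [S → [ ]]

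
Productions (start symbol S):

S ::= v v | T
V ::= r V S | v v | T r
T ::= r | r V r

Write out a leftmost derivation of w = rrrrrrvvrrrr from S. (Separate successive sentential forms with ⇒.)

S⇒T⇒rVr⇒rrVSr⇒rrTrSr⇒rrrrSr⇒rrrrTr⇒rrrrrVrr⇒rrrrrTrrr⇒rrrrrrVrrrr⇒rrrrrrvvrrrr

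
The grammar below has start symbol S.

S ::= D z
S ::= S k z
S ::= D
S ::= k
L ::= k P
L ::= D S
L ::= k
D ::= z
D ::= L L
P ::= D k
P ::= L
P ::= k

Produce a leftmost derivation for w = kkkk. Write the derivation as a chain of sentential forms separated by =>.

S=>D=>LL=>kPL=>kLL=>kkL=>kkkP=>kkkk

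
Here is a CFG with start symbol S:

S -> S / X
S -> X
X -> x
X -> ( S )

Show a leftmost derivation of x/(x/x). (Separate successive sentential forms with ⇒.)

S ⇒ S/X   [S -> S / X]
S/X ⇒ X/X   [S -> X]
X/X ⇒ x/X   [X -> x]
x/X ⇒ x/(S)   [X -> ( S )]
x/(S) ⇒ x/(S/X)   [S -> S / X]
x/(S/X) ⇒ x/(X/X)   [S -> X]
x/(X/X) ⇒ x/(x/X)   [X -> x]
x/(x/X) ⇒ x/(x/x)   [X -> x]

S⇒S/X⇒X/X⇒x/X⇒x/(S)⇒x/(S/X)⇒x/(X/X)⇒x/(x/X)⇒x/(x/x)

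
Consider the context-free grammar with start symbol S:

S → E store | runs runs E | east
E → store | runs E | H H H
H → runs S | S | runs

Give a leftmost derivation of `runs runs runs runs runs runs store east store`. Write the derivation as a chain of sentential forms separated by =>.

S => E store   [S → E store]
E store => H H H store   [E → H H H]
H H H store => runs H H store   [H → runs]
runs H H store => runs runs S H store   [H → runs S]
runs runs S H store => runs runs runs runs E H store   [S → runs runs E]
runs runs runs runs E H store => runs runs runs runs runs E H store   [E → runs E]
runs runs runs runs runs E H store => runs runs runs runs runs runs E H store   [E → runs E]
runs runs runs runs runs runs E H store => runs runs runs runs runs runs store H store   [E → store]
runs runs runs runs runs runs store H store => runs runs runs runs runs runs store S store   [H → S]
runs runs runs runs runs runs store S store => runs runs runs runs runs runs store east store   [S → east]

S => E store => H H H store => runs H H store => runs runs S H store => runs runs runs runs E H store => runs runs runs runs runs E H store => runs runs runs runs runs runs E H store => runs runs runs runs runs runs store H store => runs runs runs runs runs runs store S store => runs runs runs runs runs runs store east store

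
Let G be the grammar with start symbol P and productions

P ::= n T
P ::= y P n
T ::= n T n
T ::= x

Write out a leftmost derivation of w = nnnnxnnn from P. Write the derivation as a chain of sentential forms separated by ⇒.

P⇒nT⇒nnTn⇒nnnTnn⇒nnnnTnnn⇒nnnnxnnn

P ⇒ nT   [P ::= n T]
nT ⇒ nnTn   [T ::= n T n]
nnTn ⇒ nnnTnn   [T ::= n T n]
nnnTnn ⇒ nnnnTnnn   [T ::= n T n]
nnnnTnnn ⇒ nnnnxnnn   [T ::= x]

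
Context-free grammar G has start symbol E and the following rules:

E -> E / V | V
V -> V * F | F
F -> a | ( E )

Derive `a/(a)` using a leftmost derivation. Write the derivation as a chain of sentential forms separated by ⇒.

E ⇒ E/V ⇒ V/V ⇒ F/V ⇒ a/V ⇒ a/F ⇒ a/(E) ⇒ a/(V) ⇒ a/(F) ⇒ a/(a)

E ⇒ E/V   [E -> E / V]
E/V ⇒ V/V   [E -> V]
V/V ⇒ F/V   [V -> F]
F/V ⇒ a/V   [F -> a]
a/V ⇒ a/F   [V -> F]
a/F ⇒ a/(E)   [F -> ( E )]
a/(E) ⇒ a/(V)   [E -> V]
a/(V) ⇒ a/(F)   [V -> F]
a/(F) ⇒ a/(a)   [F -> a]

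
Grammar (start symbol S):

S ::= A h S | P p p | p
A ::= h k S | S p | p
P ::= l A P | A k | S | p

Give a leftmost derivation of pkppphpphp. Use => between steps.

S => AhS => SphS => AhSphS => SphSphS => PppphSphS => AkppphSphS => pkppphSphS => pkppphpphS => pkppphpphp

S => AhS   [S ::= A h S]
AhS => SphS   [A ::= S p]
SphS => AhSphS   [S ::= A h S]
AhSphS => SphSphS   [A ::= S p]
SphSphS => PppphSphS   [S ::= P p p]
PppphSphS => AkppphSphS   [P ::= A k]
AkppphSphS => pkppphSphS   [A ::= p]
pkppphSphS => pkppphpphS   [S ::= p]
pkppphpphS => pkppphpphp   [S ::= p]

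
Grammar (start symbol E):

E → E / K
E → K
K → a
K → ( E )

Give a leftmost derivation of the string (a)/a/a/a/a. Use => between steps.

E=>E/K=>E/K/K=>E/K/K/K=>E/K/K/K/K=>K/K/K/K/K=>(E)/K/K/K/K=>(K)/K/K/K/K=>(a)/K/K/K/K=>(a)/a/K/K/K=>(a)/a/a/K/K=>(a)/a/a/a/K=>(a)/a/a/a/a

E => E/K   [E → E / K]
E/K => E/K/K   [E → E / K]
E/K/K => E/K/K/K   [E → E / K]
E/K/K/K => E/K/K/K/K   [E → E / K]
E/K/K/K/K => K/K/K/K/K   [E → K]
K/K/K/K/K => (E)/K/K/K/K   [K → ( E )]
(E)/K/K/K/K => (K)/K/K/K/K   [E → K]
(K)/K/K/K/K => (a)/K/K/K/K   [K → a]
(a)/K/K/K/K => (a)/a/K/K/K   [K → a]
(a)/a/K/K/K => (a)/a/a/K/K   [K → a]
(a)/a/a/K/K => (a)/a/a/a/K   [K → a]
(a)/a/a/a/K => (a)/a/a/a/a   [K → a]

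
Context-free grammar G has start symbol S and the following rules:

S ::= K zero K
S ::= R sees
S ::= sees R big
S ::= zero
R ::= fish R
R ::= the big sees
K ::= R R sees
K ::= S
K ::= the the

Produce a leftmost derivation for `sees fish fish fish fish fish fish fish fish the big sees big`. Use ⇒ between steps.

S ⇒ sees R big   [S ::= sees R big]
sees R big ⇒ sees fish R big   [R ::= fish R]
sees fish R big ⇒ sees fish fish R big   [R ::= fish R]
sees fish fish R big ⇒ sees fish fish fish R big   [R ::= fish R]
sees fish fish fish R big ⇒ sees fish fish fish fish R big   [R ::= fish R]
sees fish fish fish fish R big ⇒ sees fish fish fish fish fish R big   [R ::= fish R]
sees fish fish fish fish fish R big ⇒ sees fish fish fish fish fish fish R big   [R ::= fish R]
sees fish fish fish fish fish fish R big ⇒ sees fish fish fish fish fish fish fish R big   [R ::= fish R]
sees fish fish fish fish fish fish fish R big ⇒ sees fish fish fish fish fish fish fish fish R big   [R ::= fish R]
sees fish fish fish fish fish fish fish fish R big ⇒ sees fish fish fish fish fish fish fish fish the big sees big   [R ::= the big sees]

S ⇒ sees R big ⇒ sees fish R big ⇒ sees fish fish R big ⇒ sees fish fish fish R big ⇒ sees fish fish fish fish R big ⇒ sees fish fish fish fish fish R big ⇒ sees fish fish fish fish fish fish R big ⇒ sees fish fish fish fish fish fish fish R big ⇒ sees fish fish fish fish fish fish fish fish R big ⇒ sees fish fish fish fish fish fish fish fish the big sees big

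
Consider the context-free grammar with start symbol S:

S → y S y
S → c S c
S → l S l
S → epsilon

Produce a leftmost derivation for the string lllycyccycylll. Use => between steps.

S=>lSl=>llSll=>lllSlll=>lllySylll=>lllycScylll=>lllycySycylll=>lllycycScycylll=>lllycyccycylll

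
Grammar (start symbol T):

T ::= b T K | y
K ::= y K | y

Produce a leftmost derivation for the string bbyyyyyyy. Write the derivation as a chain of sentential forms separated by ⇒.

T ⇒ bTK ⇒ bbTKK ⇒ bbyKK ⇒ bbyyKK ⇒ bbyyyKK ⇒ bbyyyyKK ⇒ bbyyyyyKK ⇒ bbyyyyyyK ⇒ bbyyyyyyy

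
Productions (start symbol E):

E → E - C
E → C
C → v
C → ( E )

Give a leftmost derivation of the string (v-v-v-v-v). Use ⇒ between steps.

E ⇒ C   [E → C]
C ⇒ (E)   [C → ( E )]
(E) ⇒ (E-C)   [E → E - C]
(E-C) ⇒ (E-C-C)   [E → E - C]
(E-C-C) ⇒ (E-C-C-C)   [E → E - C]
(E-C-C-C) ⇒ (E-C-C-C-C)   [E → E - C]
(E-C-C-C-C) ⇒ (C-C-C-C-C)   [E → C]
(C-C-C-C-C) ⇒ (v-C-C-C-C)   [C → v]
(v-C-C-C-C) ⇒ (v-v-C-C-C)   [C → v]
(v-v-C-C-C) ⇒ (v-v-v-C-C)   [C → v]
(v-v-v-C-C) ⇒ (v-v-v-v-C)   [C → v]
(v-v-v-v-C) ⇒ (v-v-v-v-v)   [C → v]

E ⇒ C ⇒ (E) ⇒ (E-C) ⇒ (E-C-C) ⇒ (E-C-C-C) ⇒ (E-C-C-C-C) ⇒ (C-C-C-C-C) ⇒ (v-C-C-C-C) ⇒ (v-v-C-C-C) ⇒ (v-v-v-C-C) ⇒ (v-v-v-v-C) ⇒ (v-v-v-v-v)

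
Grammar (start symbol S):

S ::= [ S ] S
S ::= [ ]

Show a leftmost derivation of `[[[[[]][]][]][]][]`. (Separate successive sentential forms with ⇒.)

S ⇒ [S]S ⇒ [[S]S]S ⇒ [[[S]S]S]S ⇒ [[[[S]S]S]S]S ⇒ [[[[[]]S]S]S]S ⇒ [[[[[]][]]S]S]S ⇒ [[[[[]][]][]]S]S ⇒ [[[[[]][]][]][]]S ⇒ [[[[[]][]][]][]][]

S ⇒ [S]S   [S ::= [ S ] S]
[S]S ⇒ [[S]S]S   [S ::= [ S ] S]
[[S]S]S ⇒ [[[S]S]S]S   [S ::= [ S ] S]
[[[S]S]S]S ⇒ [[[[S]S]S]S]S   [S ::= [ S ] S]
[[[[S]S]S]S]S ⇒ [[[[[]]S]S]S]S   [S ::= [ ]]
[[[[[]]S]S]S]S ⇒ [[[[[]][]]S]S]S   [S ::= [ ]]
[[[[[]][]]S]S]S ⇒ [[[[[]][]][]]S]S   [S ::= [ ]]
[[[[[]][]][]]S]S ⇒ [[[[[]][]][]][]]S   [S ::= [ ]]
[[[[[]][]][]][]]S ⇒ [[[[[]][]][]][]][]   [S ::= [ ]]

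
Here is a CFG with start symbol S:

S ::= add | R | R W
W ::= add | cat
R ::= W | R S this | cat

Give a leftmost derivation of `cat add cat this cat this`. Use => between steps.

S => R => R S this => W S this => cat S this => cat R W this => cat R S this W this => cat W S this W this => cat add S this W this => cat add R this W this => cat add cat this W this => cat add cat this cat this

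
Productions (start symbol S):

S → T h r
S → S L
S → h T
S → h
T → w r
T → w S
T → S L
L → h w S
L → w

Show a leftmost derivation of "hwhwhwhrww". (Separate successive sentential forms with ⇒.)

S ⇒ SL   [S → S L]
SL ⇒ hTL   [S → h T]
hTL ⇒ hSLL   [T → S L]
hSLL ⇒ hThrLL   [S → T h r]
hThrLL ⇒ hwShrLL   [T → w S]
hwShrLL ⇒ hwSLhrLL   [S → S L]
hwSLhrLL ⇒ hwhTLhrLL   [S → h T]
hwhTLhrLL ⇒ hwhwSLhrLL   [T → w S]
hwhwSLhrLL ⇒ hwhwhLhrLL   [S → h]
hwhwhLhrLL ⇒ hwhwhwhrLL   [L → w]
hwhwhwhrLL ⇒ hwhwhwhrwL   [L → w]
hwhwhwhrwL ⇒ hwhwhwhrww   [L → w]

S ⇒ SL ⇒ hTL ⇒ hSLL ⇒ hThrLL ⇒ hwShrLL ⇒ hwSLhrLL ⇒ hwhTLhrLL ⇒ hwhwSLhrLL ⇒ hwhwhLhrLL ⇒ hwhwhwhrLL ⇒ hwhwhwhrwL ⇒ hwhwhwhrww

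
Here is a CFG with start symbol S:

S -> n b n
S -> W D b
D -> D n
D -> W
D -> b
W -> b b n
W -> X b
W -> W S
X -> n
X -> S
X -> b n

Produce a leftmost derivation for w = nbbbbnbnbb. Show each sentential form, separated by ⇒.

S ⇒ WDb ⇒ WSDb ⇒ XbSDb ⇒ SbSDb ⇒ WDbbSDb ⇒ XbDbbSDb ⇒ nbDbbSDb ⇒ nbbbbSDb ⇒ nbbbbnbnDb ⇒ nbbbbnbnbb

S ⇒ WDb   [S -> W D b]
WDb ⇒ WSDb   [W -> W S]
WSDb ⇒ XbSDb   [W -> X b]
XbSDb ⇒ SbSDb   [X -> S]
SbSDb ⇒ WDbbSDb   [S -> W D b]
WDbbSDb ⇒ XbDbbSDb   [W -> X b]
XbDbbSDb ⇒ nbDbbSDb   [X -> n]
nbDbbSDb ⇒ nbbbbSDb   [D -> b]
nbbbbSDb ⇒ nbbbbnbnDb   [S -> n b n]
nbbbbnbnDb ⇒ nbbbbnbnbb   [D -> b]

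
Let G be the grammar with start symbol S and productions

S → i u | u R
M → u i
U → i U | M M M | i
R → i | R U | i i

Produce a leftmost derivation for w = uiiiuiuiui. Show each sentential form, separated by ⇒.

S⇒uR⇒uRU⇒uiiU⇒uiiiU⇒uiiiMMM⇒uiiiuiMM⇒uiiiuiuiM⇒uiiiuiuiui

S ⇒ uR   [S → u R]
uR ⇒ uRU   [R → R U]
uRU ⇒ uiiU   [R → i i]
uiiU ⇒ uiiiU   [U → i U]
uiiiU ⇒ uiiiMMM   [U → M M M]
uiiiMMM ⇒ uiiiuiMM   [M → u i]
uiiiuiMM ⇒ uiiiuiuiM   [M → u i]
uiiiuiuiM ⇒ uiiiuiuiui   [M → u i]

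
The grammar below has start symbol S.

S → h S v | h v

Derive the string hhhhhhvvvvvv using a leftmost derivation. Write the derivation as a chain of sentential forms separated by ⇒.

S ⇒ hSv ⇒ hhSvv ⇒ hhhSvvv ⇒ hhhhSvvvv ⇒ hhhhhSvvvvv ⇒ hhhhhhvvvvvv

S ⇒ hSv   [S → h S v]
hSv ⇒ hhSvv   [S → h S v]
hhSvv ⇒ hhhSvvv   [S → h S v]
hhhSvvv ⇒ hhhhSvvvv   [S → h S v]
hhhhSvvvv ⇒ hhhhhSvvvvv   [S → h S v]
hhhhhSvvvvv ⇒ hhhhhhvvvvvv   [S → h v]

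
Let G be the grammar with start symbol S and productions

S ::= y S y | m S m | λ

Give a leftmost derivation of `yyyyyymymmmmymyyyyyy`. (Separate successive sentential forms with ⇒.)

S ⇒ ySy ⇒ yySyy ⇒ yyySyyy ⇒ yyyySyyyy ⇒ yyyyySyyyyy ⇒ yyyyyySyyyyyy ⇒ yyyyyymSmyyyyyy ⇒ yyyyyymySymyyyyyy ⇒ yyyyyymymSmymyyyyyy ⇒ yyyyyymymmSmmymyyyyyy ⇒ yyyyyymymmmmymyyyyyy

S ⇒ ySy   [S ::= y S y]
ySy ⇒ yySyy   [S ::= y S y]
yySyy ⇒ yyySyyy   [S ::= y S y]
yyySyyy ⇒ yyyySyyyy   [S ::= y S y]
yyyySyyyy ⇒ yyyyySyyyyy   [S ::= y S y]
yyyyySyyyyy ⇒ yyyyyySyyyyyy   [S ::= y S y]
yyyyyySyyyyyy ⇒ yyyyyymSmyyyyyy   [S ::= m S m]
yyyyyymSmyyyyyy ⇒ yyyyyymySymyyyyyy   [S ::= y S y]
yyyyyymySymyyyyyy ⇒ yyyyyymymSmymyyyyyy   [S ::= m S m]
yyyyyymymSmymyyyyyy ⇒ yyyyyymymmSmmymyyyyyy   [S ::= m S m]
yyyyyymymmSmmymyyyyyy ⇒ yyyyyymymmmmymyyyyyy   [S ::= λ]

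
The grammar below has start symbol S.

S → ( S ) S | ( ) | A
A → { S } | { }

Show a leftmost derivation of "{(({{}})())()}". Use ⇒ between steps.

S ⇒ A   [S → A]
A ⇒ {S}   [A → { S }]
{S} ⇒ {(S)S}   [S → ( S ) S]
{(S)S} ⇒ {((S)S)S}   [S → ( S ) S]
{((S)S)S} ⇒ {((A)S)S}   [S → A]
{((A)S)S} ⇒ {(({S})S)S}   [A → { S }]
{(({S})S)S} ⇒ {(({A})S)S}   [S → A]
{(({A})S)S} ⇒ {(({{}})S)S}   [A → { }]
{(({{}})S)S} ⇒ {(({{}})())S}   [S → ( )]
{(({{}})())S} ⇒ {(({{}})())()}   [S → ( )]

S ⇒ A ⇒ {S} ⇒ {(S)S} ⇒ {((S)S)S} ⇒ {((A)S)S} ⇒ {(({S})S)S} ⇒ {(({A})S)S} ⇒ {(({{}})S)S} ⇒ {(({{}})())S} ⇒ {(({{}})())()}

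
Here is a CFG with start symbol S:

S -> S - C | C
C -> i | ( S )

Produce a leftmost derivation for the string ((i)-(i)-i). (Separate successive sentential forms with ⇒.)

S ⇒ C ⇒ (S) ⇒ (S-C) ⇒ (S-C-C) ⇒ (C-C-C) ⇒ ((S)-C-C) ⇒ ((C)-C-C) ⇒ ((i)-C-C) ⇒ ((i)-(S)-C) ⇒ ((i)-(C)-C) ⇒ ((i)-(i)-C) ⇒ ((i)-(i)-i)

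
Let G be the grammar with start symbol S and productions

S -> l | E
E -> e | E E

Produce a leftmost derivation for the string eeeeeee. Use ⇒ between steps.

S ⇒ E ⇒ EE ⇒ EEE ⇒ EEEE ⇒ EEEEE ⇒ EEEEEE ⇒ EEEEEEE ⇒ eEEEEEE ⇒ eeEEEEE ⇒ eeeEEEE ⇒ eeeeEEE ⇒ eeeeeEE ⇒ eeeeeeE ⇒ eeeeeee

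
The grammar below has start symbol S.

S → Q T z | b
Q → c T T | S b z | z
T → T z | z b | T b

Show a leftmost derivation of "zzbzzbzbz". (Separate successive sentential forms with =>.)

S => QTz => zTz => zTbz => zTzbz => zTbzbz => zTzbzbz => zTzzbzbz => zzbzzbzbz

S => QTz   [S → Q T z]
QTz => zTz   [Q → z]
zTz => zTbz   [T → T b]
zTbz => zTzbz   [T → T z]
zTzbz => zTbzbz   [T → T b]
zTbzbz => zTzbzbz   [T → T z]
zTzbzbz => zTzzbzbz   [T → T z]
zTzzbzbz => zzbzzbzbz   [T → z b]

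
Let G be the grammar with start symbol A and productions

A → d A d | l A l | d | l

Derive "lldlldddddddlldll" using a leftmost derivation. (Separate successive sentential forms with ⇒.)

A ⇒ lAl   [A → l A l]
lAl ⇒ llAll   [A → l A l]
llAll ⇒ lldAdll   [A → d A d]
lldAdll ⇒ lldlAldll   [A → l A l]
lldlAldll ⇒ lldllAlldll   [A → l A l]
lldllAlldll ⇒ lldlldAdlldll   [A → d A d]
lldlldAdlldll ⇒ lldllddAddlldll   [A → d A d]
lldllddAddlldll ⇒ lldlldddAdddlldll   [A → d A d]
lldlldddAdddlldll ⇒ lldlldddddddlldll   [A → d]

A ⇒ lAl ⇒ llAll ⇒ lldAdll ⇒ lldlAldll ⇒ lldllAlldll ⇒ lldlldAdlldll ⇒ lldllddAddlldll ⇒ lldlldddAdddlldll ⇒ lldlldddddddlldll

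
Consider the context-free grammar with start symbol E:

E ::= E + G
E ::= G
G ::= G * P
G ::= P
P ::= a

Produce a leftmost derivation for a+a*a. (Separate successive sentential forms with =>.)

E=>E+G=>G+G=>P+G=>a+G=>a+G*P=>a+P*P=>a+a*P=>a+a*a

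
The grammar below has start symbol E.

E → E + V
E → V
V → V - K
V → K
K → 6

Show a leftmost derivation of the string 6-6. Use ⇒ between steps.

E ⇒ V ⇒ V-K ⇒ K-K ⇒ 6-K ⇒ 6-6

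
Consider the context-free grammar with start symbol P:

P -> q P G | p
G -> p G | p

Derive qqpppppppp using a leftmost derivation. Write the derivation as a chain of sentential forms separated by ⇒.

P ⇒ qPG ⇒ qqPGG ⇒ qqpGG ⇒ qqppGG ⇒ qqpppGG ⇒ qqppppGG ⇒ qqpppppGG ⇒ qqppppppGG ⇒ qqpppppppG ⇒ qqpppppppp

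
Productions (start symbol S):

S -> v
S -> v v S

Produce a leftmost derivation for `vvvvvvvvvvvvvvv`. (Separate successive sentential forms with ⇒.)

S⇒vvS⇒vvvvS⇒vvvvvvS⇒vvvvvvvvS⇒vvvvvvvvvvS⇒vvvvvvvvvvvvS⇒vvvvvvvvvvvvvvS⇒vvvvvvvvvvvvvvv

S ⇒ vvS   [S -> v v S]
vvS ⇒ vvvvS   [S -> v v S]
vvvvS ⇒ vvvvvvS   [S -> v v S]
vvvvvvS ⇒ vvvvvvvvS   [S -> v v S]
vvvvvvvvS ⇒ vvvvvvvvvvS   [S -> v v S]
vvvvvvvvvvS ⇒ vvvvvvvvvvvvS   [S -> v v S]
vvvvvvvvvvvvS ⇒ vvvvvvvvvvvvvvS   [S -> v v S]
vvvvvvvvvvvvvvS ⇒ vvvvvvvvvvvvvvv   [S -> v]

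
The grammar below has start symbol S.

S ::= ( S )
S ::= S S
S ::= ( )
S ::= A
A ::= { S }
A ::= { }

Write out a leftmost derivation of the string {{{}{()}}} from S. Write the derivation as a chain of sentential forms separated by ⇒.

S ⇒ A   [S ::= A]
A ⇒ {S}   [A ::= { S }]
{S} ⇒ {A}   [S ::= A]
{A} ⇒ {{S}}   [A ::= { S }]
{{S}} ⇒ {{SS}}   [S ::= S S]
{{SS}} ⇒ {{AS}}   [S ::= A]
{{AS}} ⇒ {{{}S}}   [A ::= { }]
{{{}S}} ⇒ {{{}A}}   [S ::= A]
{{{}A}} ⇒ {{{}{S}}}   [A ::= { S }]
{{{}{S}}} ⇒ {{{}{()}}}   [S ::= ( )]

S ⇒ A ⇒ {S} ⇒ {A} ⇒ {{S}} ⇒ {{SS}} ⇒ {{AS}} ⇒ {{{}S}} ⇒ {{{}A}} ⇒ {{{}{S}}} ⇒ {{{}{()}}}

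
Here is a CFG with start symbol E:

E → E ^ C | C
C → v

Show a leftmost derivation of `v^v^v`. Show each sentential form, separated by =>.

E => E^C => E^C^C => C^C^C => v^C^C => v^v^C => v^v^v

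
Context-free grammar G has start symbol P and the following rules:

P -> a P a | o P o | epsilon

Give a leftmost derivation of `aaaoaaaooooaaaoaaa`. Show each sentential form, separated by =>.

P => aPa => aaPaa => aaaPaaa => aaaoPoaaa => aaaoaPaoaaa => aaaoaaPaaoaaa => aaaoaaaPaaaoaaa => aaaoaaaoPoaaaoaaa => aaaoaaaooPooaaaoaaa => aaaoaaaooooaaaoaaa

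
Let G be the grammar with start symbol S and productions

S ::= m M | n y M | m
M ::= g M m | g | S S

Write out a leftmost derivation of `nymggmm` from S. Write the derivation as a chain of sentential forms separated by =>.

S => nyM => nySS => nymMS => nymgMmS => nymggmS => nymggmm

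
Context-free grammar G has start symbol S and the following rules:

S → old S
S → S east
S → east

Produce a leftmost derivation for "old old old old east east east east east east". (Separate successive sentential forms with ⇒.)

S ⇒ old S ⇒ old S east ⇒ old old S east ⇒ old old old S east ⇒ old old old old S east ⇒ old old old old S east east ⇒ old old old old S east east east ⇒ old old old old S east east east east ⇒ old old old old S east east east east east ⇒ old old old old east east east east east east

S ⇒ old S   [S → old S]
old S ⇒ old S east   [S → S east]
old S east ⇒ old old S east   [S → old S]
old old S east ⇒ old old old S east   [S → old S]
old old old S east ⇒ old old old old S east   [S → old S]
old old old old S east ⇒ old old old old S east east   [S → S east]
old old old old S east east ⇒ old old old old S east east east   [S → S east]
old old old old S east east east ⇒ old old old old S east east east east   [S → S east]
old old old old S east east east east ⇒ old old old old S east east east east east   [S → S east]
old old old old S east east east east east ⇒ old old old old east east east east east east   [S → east]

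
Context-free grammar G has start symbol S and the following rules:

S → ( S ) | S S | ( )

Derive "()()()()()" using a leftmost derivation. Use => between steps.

S => SS   [S → S S]
SS => ()S   [S → ( )]
()S => ()SS   [S → S S]
()SS => ()SSS   [S → S S]
()SSS => ()SSSS   [S → S S]
()SSSS => ()()SSS   [S → ( )]
()()SSS => ()()()SS   [S → ( )]
()()()SS => ()()()()S   [S → ( )]
()()()()S => ()()()()()   [S → ( )]

S => SS => ()S => ()SS => ()SSS => ()SSSS => ()()SSS => ()()()SS => ()()()()S => ()()()()()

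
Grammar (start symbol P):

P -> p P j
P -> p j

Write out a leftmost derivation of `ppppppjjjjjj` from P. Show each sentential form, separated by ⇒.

P⇒pPj⇒ppPjj⇒pppPjjj⇒ppppPjjjj⇒pppppPjjjjj⇒ppppppjjjjjj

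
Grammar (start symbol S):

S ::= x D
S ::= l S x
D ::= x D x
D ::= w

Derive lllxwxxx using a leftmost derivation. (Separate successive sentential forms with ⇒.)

S ⇒ lSx ⇒ llSxx ⇒ lllSxxx ⇒ lllxDxxx ⇒ lllxwxxx

S ⇒ lSx   [S ::= l S x]
lSx ⇒ llSxx   [S ::= l S x]
llSxx ⇒ lllSxxx   [S ::= l S x]
lllSxxx ⇒ lllxDxxx   [S ::= x D]
lllxDxxx ⇒ lllxwxxx   [D ::= w]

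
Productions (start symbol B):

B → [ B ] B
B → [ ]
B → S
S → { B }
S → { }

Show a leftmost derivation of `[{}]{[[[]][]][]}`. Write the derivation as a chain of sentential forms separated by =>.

B=>[B]B=>[S]B=>[{}]B=>[{}]S=>[{}]{B}=>[{}]{[B]B}=>[{}]{[[B]B]B}=>[{}]{[[[]]B]B}=>[{}]{[[[]][]]B}=>[{}]{[[[]][]][]}

B => [B]B   [B → [ B ] B]
[B]B => [S]B   [B → S]
[S]B => [{}]B   [S → { }]
[{}]B => [{}]S   [B → S]
[{}]S => [{}]{B}   [S → { B }]
[{}]{B} => [{}]{[B]B}   [B → [ B ] B]
[{}]{[B]B} => [{}]{[[B]B]B}   [B → [ B ] B]
[{}]{[[B]B]B} => [{}]{[[[]]B]B}   [B → [ ]]
[{}]{[[[]]B]B} => [{}]{[[[]][]]B}   [B → [ ]]
[{}]{[[[]][]]B} => [{}]{[[[]][]][]}   [B → [ ]]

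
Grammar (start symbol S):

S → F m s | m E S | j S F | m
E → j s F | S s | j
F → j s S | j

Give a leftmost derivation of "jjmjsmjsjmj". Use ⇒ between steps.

S ⇒ jSF   [S → j S F]
jSF ⇒ jjSFF   [S → j S F]
jjSFF ⇒ jjmFF   [S → m]
jjmFF ⇒ jjmjsSF   [F → j s S]
jjmjsSF ⇒ jjmjsmESF   [S → m E S]
jjmjsmESF ⇒ jjmjsmjsFSF   [E → j s F]
jjmjsmjsFSF ⇒ jjmjsmjsjSF   [F → j]
jjmjsmjsjSF ⇒ jjmjsmjsjmF   [S → m]
jjmjsmjsjmF ⇒ jjmjsmjsjmj   [F → j]

S⇒jSF⇒jjSFF⇒jjmFF⇒jjmjsSF⇒jjmjsmESF⇒jjmjsmjsFSF⇒jjmjsmjsjSF⇒jjmjsmjsjmF⇒jjmjsmjsjmj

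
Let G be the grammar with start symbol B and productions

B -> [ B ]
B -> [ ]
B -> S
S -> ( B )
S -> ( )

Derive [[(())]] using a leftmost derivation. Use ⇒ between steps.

B ⇒ [B] ⇒ [[B]] ⇒ [[S]] ⇒ [[(B)]] ⇒ [[(S)]] ⇒ [[(())]]

B ⇒ [B]   [B -> [ B ]]
[B] ⇒ [[B]]   [B -> [ B ]]
[[B]] ⇒ [[S]]   [B -> S]
[[S]] ⇒ [[(B)]]   [S -> ( B )]
[[(B)]] ⇒ [[(S)]]   [B -> S]
[[(S)]] ⇒ [[(())]]   [S -> ( )]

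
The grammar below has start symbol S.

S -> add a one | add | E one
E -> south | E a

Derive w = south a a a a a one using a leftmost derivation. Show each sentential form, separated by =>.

S => E one => E a one => E a a one => E a a a one => E a a a a one => E a a a a a one => south a a a a a one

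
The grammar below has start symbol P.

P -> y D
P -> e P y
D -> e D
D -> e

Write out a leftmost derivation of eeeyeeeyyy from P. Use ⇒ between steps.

P⇒ePy⇒eePyy⇒eeePyyy⇒eeeyDyyy⇒eeeyeDyyy⇒eeeyeeDyyy⇒eeeyeeeyyy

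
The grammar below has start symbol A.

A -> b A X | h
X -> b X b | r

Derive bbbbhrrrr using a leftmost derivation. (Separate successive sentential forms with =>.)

A => bAX   [A -> b A X]
bAX => bbAXX   [A -> b A X]
bbAXX => bbbAXXX   [A -> b A X]
bbbAXXX => bbbbAXXXX   [A -> b A X]
bbbbAXXXX => bbbbhXXXX   [A -> h]
bbbbhXXXX => bbbbhrXXX   [X -> r]
bbbbhrXXX => bbbbhrrXX   [X -> r]
bbbbhrrXX => bbbbhrrrX   [X -> r]
bbbbhrrrX => bbbbhrrrr   [X -> r]

A => bAX => bbAXX => bbbAXXX => bbbbAXXXX => bbbbhXXXX => bbbbhrXXX => bbbbhrrXX => bbbbhrrrX => bbbbhrrrr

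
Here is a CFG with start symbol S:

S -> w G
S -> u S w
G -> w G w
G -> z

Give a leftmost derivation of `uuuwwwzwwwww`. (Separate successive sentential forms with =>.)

S => uSw   [S -> u S w]
uSw => uuSww   [S -> u S w]
uuSww => uuuSwww   [S -> u S w]
uuuSwww => uuuwGwww   [S -> w G]
uuuwGwww => uuuwwGwwww   [G -> w G w]
uuuwwGwwww => uuuwwwGwwwww   [G -> w G w]
uuuwwwGwwwww => uuuwwwzwwwww   [G -> z]

S=>uSw=>uuSww=>uuuSwww=>uuuwGwww=>uuuwwGwwww=>uuuwwwGwwwww=>uuuwwwzwwwww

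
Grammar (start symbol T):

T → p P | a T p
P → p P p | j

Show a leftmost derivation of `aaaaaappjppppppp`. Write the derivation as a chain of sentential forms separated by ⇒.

T ⇒ aTp ⇒ aaTpp ⇒ aaaTppp ⇒ aaaaTpppp ⇒ aaaaaTppppp ⇒ aaaaaaTpppppp ⇒ aaaaaapPpppppp ⇒ aaaaaappPppppppp ⇒ aaaaaappjppppppp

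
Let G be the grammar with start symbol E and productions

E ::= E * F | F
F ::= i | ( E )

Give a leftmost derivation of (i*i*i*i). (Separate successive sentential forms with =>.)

E => F => (E) => (E*F) => (E*F*F) => (E*F*F*F) => (F*F*F*F) => (i*F*F*F) => (i*i*F*F) => (i*i*i*F) => (i*i*i*i)

E => F   [E ::= F]
F => (E)   [F ::= ( E )]
(E) => (E*F)   [E ::= E * F]
(E*F) => (E*F*F)   [E ::= E * F]
(E*F*F) => (E*F*F*F)   [E ::= E * F]
(E*F*F*F) => (F*F*F*F)   [E ::= F]
(F*F*F*F) => (i*F*F*F)   [F ::= i]
(i*F*F*F) => (i*i*F*F)   [F ::= i]
(i*i*F*F) => (i*i*i*F)   [F ::= i]
(i*i*i*F) => (i*i*i*i)   [F ::= i]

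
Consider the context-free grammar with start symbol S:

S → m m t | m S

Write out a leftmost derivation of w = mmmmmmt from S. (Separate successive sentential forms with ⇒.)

S ⇒ mS   [S → m S]
mS ⇒ mmS   [S → m S]
mmS ⇒ mmmS   [S → m S]
mmmS ⇒ mmmmS   [S → m S]
mmmmS ⇒ mmmmmmt   [S → m m t]

S⇒mS⇒mmS⇒mmmS⇒mmmmS⇒mmmmmmt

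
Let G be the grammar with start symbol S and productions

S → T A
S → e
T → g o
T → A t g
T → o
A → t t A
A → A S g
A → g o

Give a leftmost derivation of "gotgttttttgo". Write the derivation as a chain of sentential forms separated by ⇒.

S ⇒ TA ⇒ AtgA ⇒ gotgA ⇒ gotgttA ⇒ gotgttttA ⇒ gotgttttttA ⇒ gotgttttttgo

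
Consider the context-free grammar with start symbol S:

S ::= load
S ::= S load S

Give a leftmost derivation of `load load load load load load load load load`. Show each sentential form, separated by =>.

S => S load S   [S ::= S load S]
S load S => S load S load S   [S ::= S load S]
S load S load S => S load S load S load S   [S ::= S load S]
S load S load S load S => S load S load S load S load S   [S ::= S load S]
S load S load S load S load S => load load S load S load S load S   [S ::= load]
load load S load S load S load S => load load load load S load S load S   [S ::= load]
load load load load S load S load S => load load load load load load S load S   [S ::= load]
load load load load load load S load S => load load load load load load load load S   [S ::= load]
load load load load load load load load S => load load load load load load load load load   [S ::= load]

S => S load S => S load S load S => S load S load S load S => S load S load S load S load S => load load S load S load S load S => load load load load S load S load S => load load load load load load S load S => load load load load load load load load S => load load load load load load load load load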